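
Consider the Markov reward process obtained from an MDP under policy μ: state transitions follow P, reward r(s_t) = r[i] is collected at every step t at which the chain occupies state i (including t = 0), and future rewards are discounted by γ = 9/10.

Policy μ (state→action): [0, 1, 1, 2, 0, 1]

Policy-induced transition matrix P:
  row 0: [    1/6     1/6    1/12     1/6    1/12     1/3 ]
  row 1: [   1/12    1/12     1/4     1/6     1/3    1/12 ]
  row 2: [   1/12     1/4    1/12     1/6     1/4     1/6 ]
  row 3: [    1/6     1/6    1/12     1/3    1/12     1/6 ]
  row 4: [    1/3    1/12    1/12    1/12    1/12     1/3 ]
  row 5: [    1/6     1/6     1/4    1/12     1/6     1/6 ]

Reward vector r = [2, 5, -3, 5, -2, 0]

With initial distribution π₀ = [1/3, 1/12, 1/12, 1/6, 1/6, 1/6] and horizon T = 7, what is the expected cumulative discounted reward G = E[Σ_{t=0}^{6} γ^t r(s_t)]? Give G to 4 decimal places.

t=0: π = [0.3333, 0.0833, 0.0833, 0.1667, 0.1667, 0.1667], E[r] = 1.3333, γ^t·E[r] = 1.333333, running G = 1.333333
t=1: π = [0.1806, 0.1528, 0.1250, 0.1667, 0.1319, 0.2431], E[r] = 1.3194, γ^t·E[r] = 1.187500, running G = 2.520833
t=2: π = [0.1655, 0.1534, 0.1493, 0.1632, 0.1626, 0.2060], E[r] = 1.1406, γ^t·E[r] = 0.923906, running G = 3.444740
t=3: π = [0.1685, 0.1528, 0.1432, 0.1631, 0.1637, 0.2086], E[r] = 1.1596, γ^t·E[r] = 0.845332, running G = 4.290072
t=4: π = [0.1693, 0.1522, 0.1436, 0.1628, 0.1628, 0.2093], E[r] = 1.1576, γ^t·E[r] = 0.759525, running G = 5.049597
t=5: π = [0.1691, 0.1524, 0.1436, 0.1628, 0.1628, 0.2093], E[r] = 1.1579, γ^t·E[r] = 0.683723, running G = 5.733320
t=6: π = [0.1691, 0.1524, 0.1436, 0.1628, 0.1628, 0.2093], E[r] = 1.1576, γ^t·E[r] = 0.615205, running G = 6.348524

G = 6.3485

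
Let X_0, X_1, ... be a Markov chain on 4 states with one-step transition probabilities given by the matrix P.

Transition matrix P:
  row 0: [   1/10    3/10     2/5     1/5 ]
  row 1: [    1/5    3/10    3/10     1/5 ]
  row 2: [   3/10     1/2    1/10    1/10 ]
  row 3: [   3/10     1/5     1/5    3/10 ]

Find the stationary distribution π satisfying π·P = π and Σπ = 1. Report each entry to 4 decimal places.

Balance equations π_j = Σ_i π_i·P[i][j]:
  π_0 = 1/10·π_0 + 1/5·π_1 + 3/10·π_2 + 3/10·π_3
  π_1 = 3/10·π_0 + 3/10·π_1 + 1/2·π_2 + 1/5·π_3
  π_2 = 2/5·π_0 + 3/10·π_1 + 1/10·π_2 + 1/5·π_3
  normalize: π_0 + π_1 + π_2 + π_3 = 1
Solving the linear system gives exactly π = [260/1169, 387/1169, 295/1169, 227/1169].

π = [0.2224, 0.3311, 0.2524, 0.1942]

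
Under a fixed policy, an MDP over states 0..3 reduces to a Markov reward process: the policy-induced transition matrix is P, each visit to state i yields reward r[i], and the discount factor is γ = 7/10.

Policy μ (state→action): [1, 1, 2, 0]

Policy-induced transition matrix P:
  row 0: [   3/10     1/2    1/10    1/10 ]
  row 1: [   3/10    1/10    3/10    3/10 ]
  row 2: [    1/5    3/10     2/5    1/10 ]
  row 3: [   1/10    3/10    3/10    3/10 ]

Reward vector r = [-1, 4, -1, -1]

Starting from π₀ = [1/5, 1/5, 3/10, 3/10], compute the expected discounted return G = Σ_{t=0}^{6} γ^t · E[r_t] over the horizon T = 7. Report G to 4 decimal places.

G = 0.9377

t=0: π = [0.2000, 0.2000, 0.3000, 0.3000], E[r] = 0.0000, γ^t·E[r] = 0.000000, running G = 0.000000
t=1: π = [0.2100, 0.3000, 0.2900, 0.2000], E[r] = 0.5000, γ^t·E[r] = 0.350000, running G = 0.350000
t=2: π = [0.2310, 0.2820, 0.2870, 0.2000], E[r] = 0.4100, γ^t·E[r] = 0.200900, running G = 0.550900
t=3: π = [0.2313, 0.2898, 0.2825, 0.1964], E[r] = 0.4490, γ^t·E[r] = 0.154007, running G = 0.704907
t=4: π = [0.2325, 0.2883, 0.2820, 0.1972], E[r] = 0.4415, γ^t·E[r] = 0.106004, running G = 0.810911
t=5: π = [0.2324, 0.2888, 0.2817, 0.1971], E[r] = 0.4442, γ^t·E[r] = 0.074652, running G = 0.885563
t=6: π = [0.2324, 0.2887, 0.2817, 0.1972], E[r] = 0.4435, γ^t·E[r] = 0.052180, running G = 0.937742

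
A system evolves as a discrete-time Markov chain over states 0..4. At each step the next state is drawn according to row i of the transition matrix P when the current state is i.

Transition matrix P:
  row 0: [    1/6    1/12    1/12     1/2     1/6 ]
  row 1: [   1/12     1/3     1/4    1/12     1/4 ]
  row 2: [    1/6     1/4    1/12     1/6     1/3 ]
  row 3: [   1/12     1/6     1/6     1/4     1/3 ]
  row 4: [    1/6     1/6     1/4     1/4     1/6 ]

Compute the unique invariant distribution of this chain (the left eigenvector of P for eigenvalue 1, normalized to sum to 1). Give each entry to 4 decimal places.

Balance equations π_j = Σ_i π_i·P[i][j]:
  π_0 = 1/6·π_0 + 1/12·π_1 + 1/6·π_2 + 1/12·π_3 + 1/6·π_4
  π_1 = 1/12·π_0 + 1/3·π_1 + 1/4·π_2 + 1/6·π_3 + 1/6·π_4
  π_2 = 1/12·π_0 + 1/4·π_1 + 1/12·π_2 + 1/6·π_3 + 1/4·π_4
  π_3 = 1/2·π_0 + 1/12·π_1 + 1/6·π_2 + 1/4·π_3 + 1/4·π_4
  normalize: π_0 + π_1 + π_2 + π_3 + π_4 = 1
Solving the linear system gives exactly π = [19/146, 2079/10147, 3633/20294, 2369/10147, 2562/10147].

π = [0.1301, 0.2049, 0.1790, 0.2335, 0.2525]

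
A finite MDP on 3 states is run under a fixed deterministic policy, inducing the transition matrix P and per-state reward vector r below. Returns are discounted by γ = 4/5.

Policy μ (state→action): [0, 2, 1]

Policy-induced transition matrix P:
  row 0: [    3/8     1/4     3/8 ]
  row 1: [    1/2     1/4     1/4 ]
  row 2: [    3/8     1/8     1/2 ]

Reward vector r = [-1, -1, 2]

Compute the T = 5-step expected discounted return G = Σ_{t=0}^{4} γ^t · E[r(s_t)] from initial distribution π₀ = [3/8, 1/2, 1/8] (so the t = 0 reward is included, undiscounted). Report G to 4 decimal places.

G = -0.3556

t=0: π = [0.3750, 0.5000, 0.1250], E[r] = -0.6250, γ^t·E[r] = -0.625000, running G = -0.625000
t=1: π = [0.4375, 0.2344, 0.3281], E[r] = -0.0156, γ^t·E[r] = -0.012500, running G = -0.637500
t=2: π = [0.4043, 0.2090, 0.3867], E[r] = 0.1602, γ^t·E[r] = 0.102500, running G = -0.535000
t=3: π = [0.4011, 0.2017, 0.3972], E[r] = 0.1917, γ^t·E[r] = 0.098125, running G = -0.436875
t=4: π = [0.4002, 0.2003, 0.3994], E[r] = 0.1983, γ^t·E[r] = 0.081238, running G = -0.355638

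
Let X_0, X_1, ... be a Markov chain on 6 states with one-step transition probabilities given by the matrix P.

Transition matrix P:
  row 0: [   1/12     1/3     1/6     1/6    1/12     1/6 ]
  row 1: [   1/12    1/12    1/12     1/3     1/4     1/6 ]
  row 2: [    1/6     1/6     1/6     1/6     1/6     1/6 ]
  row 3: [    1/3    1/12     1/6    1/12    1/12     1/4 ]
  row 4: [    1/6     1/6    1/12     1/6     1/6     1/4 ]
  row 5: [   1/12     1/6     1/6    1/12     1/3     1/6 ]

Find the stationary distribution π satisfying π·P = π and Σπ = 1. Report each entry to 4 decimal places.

π = [0.1514, 0.1645, 0.1374, 0.1641, 0.1867, 0.1959]

Balance equations π_j = Σ_i π_i·P[i][j]:
  π_0 = 1/12·π_0 + 1/12·π_1 + 1/6·π_2 + 1/3·π_3 + 1/6·π_4 + 1/12·π_5
  π_1 = 1/3·π_0 + 1/12·π_1 + 1/6·π_2 + 1/12·π_3 + 1/6·π_4 + 1/6·π_5
  π_2 = 1/6·π_0 + 1/12·π_1 + 1/6·π_2 + 1/6·π_3 + 1/12·π_4 + 1/6·π_5
  π_3 = 1/6·π_0 + 1/3·π_1 + 1/6·π_2 + 1/12·π_3 + 1/6·π_4 + 1/12·π_5
  π_4 = 1/12·π_0 + 1/4·π_1 + 1/6·π_2 + 1/12·π_3 + 1/6·π_4 + 1/3·π_5
  normalize: π_0 + π_1 + π_2 + π_3 + π_4 + π_5 = 1
Solving the linear system gives exactly π = [24216/159983, 26319/159983, 21981/159983, 26251/159983, 29875/159983, 31341/159983].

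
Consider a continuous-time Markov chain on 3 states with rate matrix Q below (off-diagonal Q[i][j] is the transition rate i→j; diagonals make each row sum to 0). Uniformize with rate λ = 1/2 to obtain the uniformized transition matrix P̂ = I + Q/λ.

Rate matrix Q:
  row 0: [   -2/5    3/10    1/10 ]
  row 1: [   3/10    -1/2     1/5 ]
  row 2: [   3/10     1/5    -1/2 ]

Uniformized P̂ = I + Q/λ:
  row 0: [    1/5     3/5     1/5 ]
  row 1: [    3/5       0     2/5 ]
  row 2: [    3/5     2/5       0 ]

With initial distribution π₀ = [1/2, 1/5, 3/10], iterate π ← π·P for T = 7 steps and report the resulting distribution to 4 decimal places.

π = [0.4285, 0.3476, 0.2240]

t=0: π = [0.5000, 0.2000, 0.3000]
t=1: π = [0.4000, 0.4200, 0.1800]
t=2: π = [0.4400, 0.3120, 0.2480]
t=3: π = [0.4240, 0.3632, 0.2128]
t=4: π = [0.4304, 0.3395, 0.2301]
t=5: π = [0.4278, 0.3503, 0.2219]
t=6: π = [0.4289, 0.3455, 0.2257]
t=7: π = [0.4285, 0.3476, 0.2240]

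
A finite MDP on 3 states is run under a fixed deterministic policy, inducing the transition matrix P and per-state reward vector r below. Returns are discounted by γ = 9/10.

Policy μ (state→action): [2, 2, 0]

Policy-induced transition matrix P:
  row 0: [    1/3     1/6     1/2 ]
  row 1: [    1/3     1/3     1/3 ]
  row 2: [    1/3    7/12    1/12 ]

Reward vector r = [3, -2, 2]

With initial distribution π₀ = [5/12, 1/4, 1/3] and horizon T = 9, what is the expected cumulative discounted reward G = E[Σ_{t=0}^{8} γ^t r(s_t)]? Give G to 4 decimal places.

t=0: π = [0.4167, 0.2500, 0.3333], E[r] = 1.4167, γ^t·E[r] = 1.416667, running G = 1.416667
t=1: π = [0.3333, 0.3472, 0.3194], E[r] = 0.9444, γ^t·E[r] = 0.850000, running G = 2.266667
t=2: π = [0.3333, 0.3576, 0.3090], E[r] = 0.9028, γ^t·E[r] = 0.731250, running G = 2.997917
t=3: π = [0.3333, 0.3550, 0.3116], E[r] = 0.9132, γ^t·E[r] = 0.665719, running G = 3.663635
t=4: π = [0.3333, 0.3557, 0.3110], E[r] = 0.9106, γ^t·E[r] = 0.597438, running G = 4.261074
t=5: π = [0.3333, 0.3555, 0.3111], E[r] = 0.9112, γ^t·E[r] = 0.538079, running G = 4.799153
t=6: π = [0.3333, 0.3556, 0.3111], E[r] = 0.9111, γ^t·E[r] = 0.484185, running G = 5.283337
t=7: π = [0.3333, 0.3556, 0.3111], E[r] = 0.9111, γ^t·E[r] = 0.435786, running G = 5.719123
t=8: π = [0.3333, 0.3556, 0.3111], E[r] = 0.9111, γ^t·E[r] = 0.392203, running G = 6.111325

G = 6.1113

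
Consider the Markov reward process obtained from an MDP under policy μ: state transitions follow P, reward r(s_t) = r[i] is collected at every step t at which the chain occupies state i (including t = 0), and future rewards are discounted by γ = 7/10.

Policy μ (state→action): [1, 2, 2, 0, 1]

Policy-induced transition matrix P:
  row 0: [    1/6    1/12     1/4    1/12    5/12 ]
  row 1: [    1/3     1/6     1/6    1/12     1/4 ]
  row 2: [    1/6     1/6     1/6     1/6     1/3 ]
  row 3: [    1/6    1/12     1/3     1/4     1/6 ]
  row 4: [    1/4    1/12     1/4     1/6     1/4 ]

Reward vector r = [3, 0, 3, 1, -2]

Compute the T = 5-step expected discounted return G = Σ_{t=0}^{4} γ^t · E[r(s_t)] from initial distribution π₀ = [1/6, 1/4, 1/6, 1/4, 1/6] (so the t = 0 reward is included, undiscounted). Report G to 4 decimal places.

G = 2.5676

t=0: π = [0.1667, 0.2500, 0.1667, 0.2500, 0.1667], E[r] = 0.9167, γ^t·E[r] = 0.916667, running G = 0.916667
t=1: π = [0.2222, 0.1181, 0.2361, 0.1528, 0.2708], E[r] = 0.9861, γ^t·E[r] = 0.690278, running G = 1.606944
t=2: π = [0.2089, 0.1128, 0.2332, 0.1510, 0.2940], E[r] = 0.8895, γ^t·E[r] = 0.435839, running G = 2.042784
t=3: π = [0.2100, 0.1122, 0.2337, 0.1524, 0.2917], E[r] = 0.9003, γ^t·E[r] = 0.308793, running G = 2.351576
t=4: π = [0.2097, 0.1122, 0.2339, 0.1525, 0.2918], E[r] = 0.8996, γ^t·E[r] = 0.215998, running G = 2.567574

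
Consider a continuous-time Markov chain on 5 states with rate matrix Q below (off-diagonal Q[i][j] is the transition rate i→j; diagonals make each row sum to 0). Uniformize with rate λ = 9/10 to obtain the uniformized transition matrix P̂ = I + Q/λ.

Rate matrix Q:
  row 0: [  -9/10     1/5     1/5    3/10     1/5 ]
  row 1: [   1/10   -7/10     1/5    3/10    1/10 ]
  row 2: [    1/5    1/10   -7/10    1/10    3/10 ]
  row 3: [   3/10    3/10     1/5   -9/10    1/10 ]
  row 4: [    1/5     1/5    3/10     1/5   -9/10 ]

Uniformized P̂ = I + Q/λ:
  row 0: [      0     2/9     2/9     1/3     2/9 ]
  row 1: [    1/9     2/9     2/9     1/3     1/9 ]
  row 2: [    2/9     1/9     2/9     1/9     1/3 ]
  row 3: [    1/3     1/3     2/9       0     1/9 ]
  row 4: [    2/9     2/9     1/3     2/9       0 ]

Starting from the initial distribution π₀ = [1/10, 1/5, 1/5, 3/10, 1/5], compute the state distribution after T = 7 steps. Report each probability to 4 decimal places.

t=0: π = [0.1000, 0.2000, 0.2000, 0.3000, 0.2000]
t=1: π = [0.2111, 0.2333, 0.2444, 0.1667, 0.1444]
t=2: π = [0.1679, 0.2136, 0.2383, 0.2074, 0.1728]
t=3: π = [0.1842, 0.2188, 0.2414, 0.1920, 0.1635]
t=4: π = [0.1783, 0.2167, 0.2404, 0.1975, 0.1671]
t=5: π = [0.1805, 0.2175, 0.2408, 0.1955, 0.1658]
t=6: π = [0.1797, 0.2172, 0.2406, 0.1962, 0.1662]
t=7: π = [0.1800, 0.2173, 0.2407, 0.1960, 0.1661]

π = [0.1800, 0.2173, 0.2407, 0.1960, 0.1661]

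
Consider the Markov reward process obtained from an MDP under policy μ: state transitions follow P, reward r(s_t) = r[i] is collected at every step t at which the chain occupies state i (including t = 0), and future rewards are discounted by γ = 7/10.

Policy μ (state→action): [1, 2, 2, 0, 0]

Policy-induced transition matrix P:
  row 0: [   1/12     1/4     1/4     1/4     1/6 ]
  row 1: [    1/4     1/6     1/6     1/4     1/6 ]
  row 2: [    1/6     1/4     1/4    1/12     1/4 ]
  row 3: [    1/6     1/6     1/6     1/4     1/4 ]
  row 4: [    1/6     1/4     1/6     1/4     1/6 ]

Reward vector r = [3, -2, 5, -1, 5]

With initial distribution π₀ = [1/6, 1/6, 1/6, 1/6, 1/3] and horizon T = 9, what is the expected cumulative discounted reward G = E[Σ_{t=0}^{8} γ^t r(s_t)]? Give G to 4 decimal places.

t=0: π = [0.1667, 0.1667, 0.1667, 0.1667, 0.3333], E[r] = 2.5000, γ^t·E[r] = 2.500000, running G = 2.500000
t=1: π = [0.1667, 0.2222, 0.1944, 0.2222, 0.1944], E[r] = 1.7778, γ^t·E[r] = 1.244444, running G = 3.744444
t=2: π = [0.1713, 0.2130, 0.1968, 0.2176, 0.2014], E[r] = 1.8611, γ^t·E[r] = 0.911944, running G = 4.656389
t=3: π = [0.1701, 0.2141, 0.1973, 0.2172, 0.2012], E[r] = 1.8576, γ^t·E[r] = 0.637170, running G = 5.293559
t=4: π = [0.1703, 0.2141, 0.1973, 0.2171, 0.2012], E[r] = 1.8583, γ^t·E[r] = 0.446173, running G = 5.739733
t=5: π = [0.1703, 0.2141, 0.1973, 0.2171, 0.2012], E[r] = 1.8582, γ^t·E[r] = 0.312305, running G = 6.052037
t=6: π = [0.1703, 0.2141, 0.1973, 0.2171, 0.2012], E[r] = 1.8582, γ^t·E[r] = 0.218616, running G = 6.270653
t=7: π = [0.1703, 0.2141, 0.1973, 0.2171, 0.2012], E[r] = 1.8582, γ^t·E[r] = 0.153031, running G = 6.423684
t=8: π = [0.1703, 0.2141, 0.1973, 0.2171, 0.2012], E[r] = 1.8582, γ^t·E[r] = 0.107122, running G = 6.530805

G = 6.5308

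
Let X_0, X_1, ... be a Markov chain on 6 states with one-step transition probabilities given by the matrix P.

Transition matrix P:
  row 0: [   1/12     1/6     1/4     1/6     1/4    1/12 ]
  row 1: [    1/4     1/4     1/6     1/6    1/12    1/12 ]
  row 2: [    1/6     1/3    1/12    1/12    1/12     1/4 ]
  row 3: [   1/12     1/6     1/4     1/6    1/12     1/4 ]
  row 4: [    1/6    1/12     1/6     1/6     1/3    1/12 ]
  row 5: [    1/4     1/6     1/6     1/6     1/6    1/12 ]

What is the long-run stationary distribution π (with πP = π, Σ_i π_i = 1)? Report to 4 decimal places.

π = [0.1681, 0.1994, 0.1785, 0.1518, 0.1639, 0.1384]

Balance equations π_j = Σ_i π_i·P[i][j]:
  π_0 = 1/12·π_0 + 1/4·π_1 + 1/6·π_2 + 1/12·π_3 + 1/6·π_4 + 1/4·π_5
  π_1 = 1/6·π_0 + 1/4·π_1 + 1/3·π_2 + 1/6·π_3 + 1/12·π_4 + 1/6·π_5
  π_2 = 1/4·π_0 + 1/6·π_1 + 1/12·π_2 + 1/4·π_3 + 1/6·π_4 + 1/6·π_5
  π_3 = 1/6·π_0 + 1/6·π_1 + 1/12·π_2 + 1/6·π_3 + 1/6·π_4 + 1/6·π_5
  π_4 = 1/4·π_0 + 1/12·π_1 + 1/12·π_2 + 1/12·π_3 + 1/3·π_4 + 1/6·π_5
  normalize: π_0 + π_1 + π_2 + π_3 + π_4 + π_5 = 1
Solving the linear system gives exactly π = [40735/242254, 24149/121127, 21616/121127, 36773/242254, 19847/121127, 16761/121127].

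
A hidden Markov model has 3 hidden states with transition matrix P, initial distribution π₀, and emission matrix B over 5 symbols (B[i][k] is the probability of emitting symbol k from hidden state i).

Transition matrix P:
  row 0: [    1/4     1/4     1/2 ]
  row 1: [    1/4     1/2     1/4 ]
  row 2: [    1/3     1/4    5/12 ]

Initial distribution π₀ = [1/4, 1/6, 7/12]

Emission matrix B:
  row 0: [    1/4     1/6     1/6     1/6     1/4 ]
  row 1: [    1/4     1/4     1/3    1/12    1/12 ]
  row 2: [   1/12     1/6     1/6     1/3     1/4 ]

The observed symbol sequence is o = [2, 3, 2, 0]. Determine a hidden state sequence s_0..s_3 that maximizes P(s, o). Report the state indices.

path = [2, 2, 1, 1]

t=0: δ = [4.167e-02, 5.556e-02, 9.722e-02]  (obs o_0=2)
t=1: δ = [5.401e-03, 2.315e-03, 1.350e-02]  ψ = [2, 1, 2]  (obs o_1=3)
t=2: δ = [7.502e-04, 1.125e-03, 9.377e-04]  ψ = [2, 2, 2]  (obs o_2=2)
t=3: δ = [7.814e-05, 1.407e-04, 3.256e-05]  ψ = [2, 1, 2]  (obs o_3=0)
backtrack: best end state = 1; path = [2, 2, 1, 1]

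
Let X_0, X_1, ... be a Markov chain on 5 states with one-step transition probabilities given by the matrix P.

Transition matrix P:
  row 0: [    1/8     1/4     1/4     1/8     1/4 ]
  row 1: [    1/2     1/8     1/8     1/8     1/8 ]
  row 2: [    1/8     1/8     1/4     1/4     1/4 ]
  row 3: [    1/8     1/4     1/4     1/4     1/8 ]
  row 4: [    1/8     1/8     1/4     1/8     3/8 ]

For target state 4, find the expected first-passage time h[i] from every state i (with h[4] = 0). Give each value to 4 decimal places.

h = [4.9147, 5.4586, 4.9345, 5.6168, 0.0000]

First-step conditioning: h[4] = 0; for i ≠ 4, h[i] = 1 + Σ_k P[i][k]·h[k].
  h[0] = 1 + 1/8·h[0] + 1/4·h[1] + 1/4·h[2] + 1/8·h[3]
  h[1] = 1 + 1/2·h[0] + 1/8·h[1] + 1/8·h[2] + 1/8·h[3]
  h[2] = 1 + 1/8·h[0] + 1/8·h[1] + 1/4·h[2] + 1/4·h[3]
  h[3] = 1 + 1/8·h[0] + 1/4·h[1] + 1/4·h[2] + 1/4·h[3]
Solving the 4×4 linear system over states ≠ 4 gives exactly h = [3976/809, 4416/809, 3992/809, 4544/809, 0] (h[4] = 0 is the target).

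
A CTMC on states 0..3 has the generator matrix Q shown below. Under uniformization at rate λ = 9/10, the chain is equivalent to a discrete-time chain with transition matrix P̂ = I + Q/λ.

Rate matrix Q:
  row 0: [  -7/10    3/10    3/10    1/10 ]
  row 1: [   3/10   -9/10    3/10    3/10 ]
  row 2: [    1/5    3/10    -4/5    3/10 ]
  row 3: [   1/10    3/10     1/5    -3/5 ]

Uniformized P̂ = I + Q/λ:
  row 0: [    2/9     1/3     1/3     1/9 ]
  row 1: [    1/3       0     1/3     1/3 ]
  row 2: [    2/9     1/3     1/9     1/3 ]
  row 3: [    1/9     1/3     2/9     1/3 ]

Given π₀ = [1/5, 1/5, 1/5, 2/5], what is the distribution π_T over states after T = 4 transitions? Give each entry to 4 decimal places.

t=0: π = [0.2000, 0.2000, 0.2000, 0.4000]
t=1: π = [0.2000, 0.2667, 0.2444, 0.2889]
t=2: π = [0.2198, 0.2444, 0.2469, 0.2889]
t=3: π = [0.2173, 0.2519, 0.2464, 0.2845]
t=4: π = [0.2186, 0.2494, 0.2470, 0.2850]

π = [0.2186, 0.2494, 0.2470, 0.2850]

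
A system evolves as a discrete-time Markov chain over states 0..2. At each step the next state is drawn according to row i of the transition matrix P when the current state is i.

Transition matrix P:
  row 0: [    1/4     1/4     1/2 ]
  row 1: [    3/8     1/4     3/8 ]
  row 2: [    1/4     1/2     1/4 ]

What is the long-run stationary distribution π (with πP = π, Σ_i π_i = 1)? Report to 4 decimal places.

Balance equations π_j = Σ_i π_i·P[i][j]:
  π_0 = 1/4·π_0 + 3/8·π_1 + 1/4·π_2
  π_1 = 1/4·π_0 + 1/4·π_1 + 1/2·π_2
  normalize: π_0 + π_1 + π_2 = 1
Solving the linear system gives exactly π = [12/41, 14/41, 15/41].

π = [0.2927, 0.3415, 0.3659]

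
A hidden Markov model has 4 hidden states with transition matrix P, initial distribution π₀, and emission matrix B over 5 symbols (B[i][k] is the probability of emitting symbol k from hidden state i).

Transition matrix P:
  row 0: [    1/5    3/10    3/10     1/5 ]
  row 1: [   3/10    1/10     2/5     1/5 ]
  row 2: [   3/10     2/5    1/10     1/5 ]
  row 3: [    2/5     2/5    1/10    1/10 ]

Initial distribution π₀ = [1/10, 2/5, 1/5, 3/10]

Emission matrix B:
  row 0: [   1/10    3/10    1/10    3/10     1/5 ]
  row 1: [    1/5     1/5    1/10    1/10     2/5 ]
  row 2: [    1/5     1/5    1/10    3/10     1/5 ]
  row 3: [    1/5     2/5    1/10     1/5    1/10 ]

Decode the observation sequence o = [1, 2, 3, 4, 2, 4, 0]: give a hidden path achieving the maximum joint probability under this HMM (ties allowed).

t=0: δ = [3.000e-02, 8.000e-02, 4.000e-02, 1.200e-01]  (obs o_0=1)
t=1: δ = [4.800e-03, 4.800e-03, 3.200e-03, 1.600e-03]  ψ = [3, 3, 1, 1]  (obs o_1=2)
t=2: δ = [4.320e-04, 1.440e-04, 5.760e-04, 1.920e-04]  ψ = [1, 0, 1, 0]  (obs o_2=3)
t=3: δ = [3.456e-05, 9.216e-05, 2.592e-05, 1.152e-05]  ψ = [2, 2, 0, 2]  (obs o_3=4)
t=4: δ = [2.765e-06, 1.037e-06, 3.686e-06, 1.843e-06]  ψ = [1, 0, 1, 1]  (obs o_4=2)
t=5: δ = [2.212e-07, 5.898e-07, 1.659e-07, 7.373e-08]  ψ = [2, 2, 0, 2]  (obs o_5=4)
t=6: δ = [1.769e-08, 1.327e-08, 4.719e-08, 2.359e-08]  ψ = [1, 0, 1, 1]  (obs o_6=0)
backtrack: best end state = 2; path = [3, 1, 2, 1, 2, 1, 2]

path = [3, 1, 2, 1, 2, 1, 2]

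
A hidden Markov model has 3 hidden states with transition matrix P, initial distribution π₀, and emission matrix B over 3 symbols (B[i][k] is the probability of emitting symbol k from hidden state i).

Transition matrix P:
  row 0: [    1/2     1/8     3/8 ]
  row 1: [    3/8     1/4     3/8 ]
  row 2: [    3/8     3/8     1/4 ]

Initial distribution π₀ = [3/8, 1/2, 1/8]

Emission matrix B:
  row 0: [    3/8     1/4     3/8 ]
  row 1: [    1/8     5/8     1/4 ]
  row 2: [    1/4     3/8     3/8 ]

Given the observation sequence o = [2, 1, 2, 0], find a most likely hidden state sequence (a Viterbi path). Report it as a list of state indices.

path = [0, 0, 0, 0]

t=0: δ = [1.406e-01, 1.250e-01, 4.688e-02]  (obs o_0=2)
t=1: δ = [1.758e-02, 1.953e-02, 1.978e-02]  ψ = [0, 1, 0]  (obs o_1=1)
t=2: δ = [3.296e-03, 1.854e-03, 2.747e-03]  ψ = [0, 2, 1]  (obs o_2=2)
t=3: δ = [6.180e-04, 1.287e-04, 3.090e-04]  ψ = [0, 2, 0]  (obs o_3=0)
backtrack: best end state = 0; path = [0, 0, 0, 0]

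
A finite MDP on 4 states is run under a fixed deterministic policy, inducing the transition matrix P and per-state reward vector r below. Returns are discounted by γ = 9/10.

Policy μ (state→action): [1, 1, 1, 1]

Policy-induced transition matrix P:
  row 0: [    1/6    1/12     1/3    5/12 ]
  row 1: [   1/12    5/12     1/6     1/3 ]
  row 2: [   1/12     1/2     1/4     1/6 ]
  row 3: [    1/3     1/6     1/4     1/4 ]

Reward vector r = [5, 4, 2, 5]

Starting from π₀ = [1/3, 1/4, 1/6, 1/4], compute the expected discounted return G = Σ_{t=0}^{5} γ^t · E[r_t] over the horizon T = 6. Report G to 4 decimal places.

t=0: π = [0.3333, 0.2500, 0.1667, 0.2500], E[r] = 4.2500, γ^t·E[r] = 4.250000, running G = 4.250000
t=1: π = [0.1736, 0.2569, 0.2569, 0.3125], E[r] = 3.9722, γ^t·E[r] = 3.575000, running G = 7.825000
t=2: π = [0.1759, 0.3021, 0.2431, 0.2789], E[r] = 3.9688, γ^t·E[r] = 3.214688, running G = 11.039688
t=3: π = [0.1677, 0.3085, 0.2395, 0.2842], E[r] = 3.9730, γ^t·E[r] = 2.896313, running G = 13.936000
t=4: π = [0.1684, 0.3097, 0.2383, 0.2837], E[r] = 3.9755, γ^t·E[r] = 2.608358, running G = 16.544358
t=5: π = [0.1683, 0.3095, 0.2382, 0.2840], E[r] = 3.9758, γ^t·E[r] = 2.347700, running G = 18.892058

G = 18.8921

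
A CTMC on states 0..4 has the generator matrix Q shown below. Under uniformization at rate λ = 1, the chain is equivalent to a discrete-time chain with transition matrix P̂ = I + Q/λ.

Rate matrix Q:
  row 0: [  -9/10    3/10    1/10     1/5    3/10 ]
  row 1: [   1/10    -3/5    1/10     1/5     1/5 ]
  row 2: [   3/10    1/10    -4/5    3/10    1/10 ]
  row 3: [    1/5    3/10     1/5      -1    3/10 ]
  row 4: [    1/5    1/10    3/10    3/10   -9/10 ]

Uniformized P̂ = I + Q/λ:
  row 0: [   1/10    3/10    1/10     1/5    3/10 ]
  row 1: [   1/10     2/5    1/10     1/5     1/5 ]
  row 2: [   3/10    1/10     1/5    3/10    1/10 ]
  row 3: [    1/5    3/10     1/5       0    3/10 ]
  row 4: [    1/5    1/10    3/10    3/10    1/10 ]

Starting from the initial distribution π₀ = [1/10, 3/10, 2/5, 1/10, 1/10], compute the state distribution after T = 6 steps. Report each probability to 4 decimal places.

t=0: π = [0.1000, 0.3000, 0.4000, 0.1000, 0.1000]
t=1: π = [0.2000, 0.2300, 0.1700, 0.2300, 0.1700]
t=2: π = [0.1740, 0.2550, 0.1740, 0.1880, 0.2090]
t=3: π = [0.1745, 0.2489, 0.1780, 0.2007, 0.1979]
t=4: π = [0.1755, 0.2497, 0.1775, 0.1975, 0.1999]
t=5: π = [0.1752, 0.2495, 0.1775, 0.1982, 0.1996]
t=6: π = [0.1753, 0.2495, 0.1775, 0.1981, 0.1996]

π = [0.1753, 0.2495, 0.1775, 0.1981, 0.1996]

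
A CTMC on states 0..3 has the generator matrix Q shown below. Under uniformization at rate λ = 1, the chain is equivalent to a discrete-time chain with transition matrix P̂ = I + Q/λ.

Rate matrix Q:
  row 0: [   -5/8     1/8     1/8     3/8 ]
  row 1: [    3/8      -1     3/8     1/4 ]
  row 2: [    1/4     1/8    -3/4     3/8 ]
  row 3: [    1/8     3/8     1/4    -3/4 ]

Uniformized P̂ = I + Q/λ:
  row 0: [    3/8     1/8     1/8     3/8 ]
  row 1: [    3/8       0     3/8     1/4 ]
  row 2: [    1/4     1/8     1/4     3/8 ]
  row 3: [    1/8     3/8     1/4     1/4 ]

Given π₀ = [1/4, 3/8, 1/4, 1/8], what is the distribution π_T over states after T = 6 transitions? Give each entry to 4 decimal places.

π = [0.2668, 0.1807, 0.2393, 0.3132]

t=0: π = [0.2500, 0.3750, 0.2500, 0.1250]
t=1: π = [0.3125, 0.1094, 0.2656, 0.3125]
t=2: π = [0.2637, 0.1895, 0.2246, 0.3223]
t=3: π = [0.2664, 0.1819, 0.2407, 0.3110]
t=4: π = [0.2672, 0.1800, 0.2394, 0.3134]
t=5: π = [0.2667, 0.1808, 0.2391, 0.3133]
t=6: π = [0.2668, 0.1807, 0.2393, 0.3132]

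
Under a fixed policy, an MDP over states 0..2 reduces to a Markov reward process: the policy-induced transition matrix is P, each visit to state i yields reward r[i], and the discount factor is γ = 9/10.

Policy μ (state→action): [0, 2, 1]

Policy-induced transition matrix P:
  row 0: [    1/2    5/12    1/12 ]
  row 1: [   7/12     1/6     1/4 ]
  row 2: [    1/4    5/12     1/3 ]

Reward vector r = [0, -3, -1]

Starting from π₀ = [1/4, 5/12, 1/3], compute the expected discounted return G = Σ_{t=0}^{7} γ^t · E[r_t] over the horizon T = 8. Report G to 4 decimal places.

G = -7.1584

t=0: π = [0.2500, 0.4167, 0.3333], E[r] = -1.5833, γ^t·E[r] = -1.583333, running G = -1.583333
t=1: π = [0.4514, 0.3125, 0.2361], E[r] = -1.1736, γ^t·E[r] = -1.056250, running G = -2.639583
t=2: π = [0.4670, 0.3385, 0.1944], E[r] = -1.2101, γ^t·E[r] = -0.980156, running G = -3.619740
t=3: π = [0.4796, 0.3320, 0.1884], E[r] = -1.1845, γ^t·E[r] = -0.863473, running G = -4.483212
t=4: π = [0.4806, 0.3337, 0.1858], E[r] = -1.1867, γ^t·E[r] = -0.778620, running G = -5.261833
t=5: π = [0.4814, 0.3333, 0.1854], E[r] = -1.1851, γ^t·E[r] = -0.699813, running G = -5.961646
t=6: π = [0.4814, 0.3334, 0.1852], E[r] = -1.1853, γ^t·E[r] = -0.629908, running G = -6.591554
t=7: π = [0.4815, 0.3333, 0.1852], E[r] = -1.1852, γ^t·E[r] = -0.566869, running G = -7.158423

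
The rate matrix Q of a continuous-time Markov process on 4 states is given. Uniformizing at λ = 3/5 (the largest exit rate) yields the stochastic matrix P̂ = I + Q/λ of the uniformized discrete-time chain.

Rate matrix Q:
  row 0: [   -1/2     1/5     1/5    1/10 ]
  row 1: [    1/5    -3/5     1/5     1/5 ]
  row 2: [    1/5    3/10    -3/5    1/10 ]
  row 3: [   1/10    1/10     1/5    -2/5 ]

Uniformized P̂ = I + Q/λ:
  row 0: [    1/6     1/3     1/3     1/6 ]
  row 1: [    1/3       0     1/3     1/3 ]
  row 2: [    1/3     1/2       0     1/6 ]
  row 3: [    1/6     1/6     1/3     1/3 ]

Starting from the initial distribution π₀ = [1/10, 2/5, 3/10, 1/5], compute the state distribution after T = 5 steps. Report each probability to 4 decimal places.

t=0: π = [0.1000, 0.4000, 0.3000, 0.2000]
t=1: π = [0.2833, 0.2167, 0.2333, 0.2667]
t=2: π = [0.2417, 0.2556, 0.2556, 0.2472]
t=3: π = [0.2519, 0.2495, 0.2481, 0.2505]
t=4: π = [0.2496, 0.2498, 0.2506, 0.2500]
t=5: π = [0.2501, 0.2502, 0.2498, 0.2500]

π = [0.2501, 0.2502, 0.2498, 0.2500]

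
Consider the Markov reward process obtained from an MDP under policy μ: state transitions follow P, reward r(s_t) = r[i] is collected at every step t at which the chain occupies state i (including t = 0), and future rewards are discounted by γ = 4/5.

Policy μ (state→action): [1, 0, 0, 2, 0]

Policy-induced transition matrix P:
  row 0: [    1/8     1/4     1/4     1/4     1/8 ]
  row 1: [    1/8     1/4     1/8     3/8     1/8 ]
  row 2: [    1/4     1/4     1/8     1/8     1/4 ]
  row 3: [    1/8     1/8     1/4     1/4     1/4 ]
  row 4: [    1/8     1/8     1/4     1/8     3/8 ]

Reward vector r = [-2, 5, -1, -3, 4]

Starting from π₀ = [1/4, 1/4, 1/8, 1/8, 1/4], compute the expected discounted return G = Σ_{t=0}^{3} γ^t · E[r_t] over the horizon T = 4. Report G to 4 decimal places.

G = 2.6673

t=0: π = [0.2500, 0.2500, 0.1250, 0.1250, 0.2500], E[r] = 1.2500, γ^t·E[r] = 1.250000, running G = 1.250000
t=1: π = [0.1406, 0.2031, 0.2031, 0.2344, 0.2188], E[r] = 0.7031, γ^t·E[r] = 0.562500, running G = 1.812500
t=2: π = [0.1504, 0.1934, 0.1992, 0.2227, 0.2344], E[r] = 0.7363, γ^t·E[r] = 0.471250, running G = 2.283750
t=3: π = [0.1499, 0.1929, 0.2009, 0.2200, 0.2363], E[r] = 0.7490, γ^t·E[r] = 0.383500, running G = 2.667250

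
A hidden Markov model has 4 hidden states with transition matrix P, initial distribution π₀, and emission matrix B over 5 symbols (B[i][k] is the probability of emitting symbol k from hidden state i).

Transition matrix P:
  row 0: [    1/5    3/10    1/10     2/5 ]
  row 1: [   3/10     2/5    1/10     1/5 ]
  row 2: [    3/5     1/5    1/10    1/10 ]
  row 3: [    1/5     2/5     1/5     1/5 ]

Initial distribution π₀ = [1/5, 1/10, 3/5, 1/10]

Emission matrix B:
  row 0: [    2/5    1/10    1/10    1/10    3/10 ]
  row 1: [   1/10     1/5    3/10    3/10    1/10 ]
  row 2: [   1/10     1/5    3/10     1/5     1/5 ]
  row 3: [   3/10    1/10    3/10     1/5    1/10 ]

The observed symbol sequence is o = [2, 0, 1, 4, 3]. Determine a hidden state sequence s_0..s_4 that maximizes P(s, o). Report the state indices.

path = [2, 0, 1, 0, 1]

t=0: δ = [2.000e-02, 3.000e-02, 1.800e-01, 3.000e-02]  (obs o_0=2)
t=1: δ = [4.320e-02, 3.600e-03, 1.800e-03, 5.400e-03]  ψ = [2, 2, 2, 2]  (obs o_1=0)
t=2: δ = [8.640e-04, 2.592e-03, 8.640e-04, 1.728e-03]  ψ = [0, 0, 0, 0]  (obs o_2=1)
t=3: δ = [2.333e-04, 1.037e-04, 6.912e-05, 5.184e-05]  ψ = [1, 1, 3, 1]  (obs o_3=4)
t=4: δ = [4.666e-06, 2.100e-05, 4.666e-06, 1.866e-05]  ψ = [0, 0, 0, 0]  (obs o_4=3)
backtrack: best end state = 1; path = [2, 0, 1, 0, 1]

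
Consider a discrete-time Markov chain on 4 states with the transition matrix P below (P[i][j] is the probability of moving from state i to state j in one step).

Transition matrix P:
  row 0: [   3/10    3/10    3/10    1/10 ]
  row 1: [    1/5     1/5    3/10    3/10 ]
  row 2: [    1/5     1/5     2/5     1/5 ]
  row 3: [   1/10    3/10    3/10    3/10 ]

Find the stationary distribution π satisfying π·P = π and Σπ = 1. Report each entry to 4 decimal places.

π = [0.1970, 0.2424, 0.3333, 0.2273]

Balance equations π_j = Σ_i π_i·P[i][j]:
  π_0 = 3/10·π_0 + 1/5·π_1 + 1/5·π_2 + 1/10·π_3
  π_1 = 3/10·π_0 + 1/5·π_1 + 1/5·π_2 + 3/10·π_3
  π_2 = 3/10·π_0 + 3/10·π_1 + 2/5·π_2 + 3/10·π_3
  normalize: π_0 + π_1 + π_2 + π_3 = 1
Solving the linear system gives exactly π = [13/66, 8/33, 1/3, 5/22].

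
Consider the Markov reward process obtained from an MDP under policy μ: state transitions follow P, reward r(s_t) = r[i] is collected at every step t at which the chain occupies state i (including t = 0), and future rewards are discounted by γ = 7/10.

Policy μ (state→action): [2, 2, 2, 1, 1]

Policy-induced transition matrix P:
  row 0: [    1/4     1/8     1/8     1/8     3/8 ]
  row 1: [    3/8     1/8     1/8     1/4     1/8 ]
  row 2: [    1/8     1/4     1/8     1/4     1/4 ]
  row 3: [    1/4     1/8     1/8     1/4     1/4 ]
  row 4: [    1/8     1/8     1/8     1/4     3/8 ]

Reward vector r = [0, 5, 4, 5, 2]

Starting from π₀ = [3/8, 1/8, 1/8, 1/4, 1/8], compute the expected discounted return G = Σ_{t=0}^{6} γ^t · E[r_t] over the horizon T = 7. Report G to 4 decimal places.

G = 8.5467

t=0: π = [0.3750, 0.1250, 0.1250, 0.2500, 0.1250], E[r] = 2.6250, γ^t·E[r] = 2.625000, running G = 2.625000
t=1: π = [0.2344, 0.1406, 0.1250, 0.2031, 0.2969], E[r] = 2.8125, γ^t·E[r] = 1.968750, running G = 4.593750
t=2: π = [0.2148, 0.1406, 0.1250, 0.2207, 0.2988], E[r] = 2.9043, γ^t·E[r] = 1.423105, running G = 6.016855
t=3: π = [0.2146, 0.1406, 0.1250, 0.2231, 0.2966], E[r] = 2.9121, γ^t·E[r] = 0.998854, running G = 7.015709
t=4: π = [0.2149, 0.1406, 0.1250, 0.2232, 0.2963], E[r] = 2.9117, γ^t·E[r] = 0.699088, running G = 7.714797
t=5: π = [0.2149, 0.1406, 0.1250, 0.2231, 0.2963], E[r] = 2.9115, γ^t·E[r] = 0.489331, running G = 8.204128
t=6: π = [0.2149, 0.1406, 0.1250, 0.2231, 0.2963], E[r] = 2.9115, γ^t·E[r] = 0.342530, running G = 8.546658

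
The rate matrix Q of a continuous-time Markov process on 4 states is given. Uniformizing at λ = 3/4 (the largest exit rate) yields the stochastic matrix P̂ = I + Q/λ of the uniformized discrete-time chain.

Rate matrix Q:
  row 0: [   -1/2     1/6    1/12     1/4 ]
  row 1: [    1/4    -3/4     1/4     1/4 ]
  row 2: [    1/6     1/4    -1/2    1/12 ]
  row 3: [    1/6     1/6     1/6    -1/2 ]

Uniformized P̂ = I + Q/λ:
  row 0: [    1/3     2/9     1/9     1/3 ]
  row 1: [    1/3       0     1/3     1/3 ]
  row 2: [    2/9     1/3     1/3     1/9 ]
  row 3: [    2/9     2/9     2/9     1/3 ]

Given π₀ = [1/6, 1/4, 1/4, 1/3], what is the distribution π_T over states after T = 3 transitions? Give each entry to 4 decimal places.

π = [0.2757, 0.2030, 0.2419, 0.2794]

t=0: π = [0.1667, 0.2500, 0.2500, 0.3333]
t=1: π = [0.2685, 0.1944, 0.2593, 0.2778]
t=2: π = [0.2737, 0.2078, 0.2428, 0.2757]
t=3: π = [0.2757, 0.2030, 0.2419, 0.2794]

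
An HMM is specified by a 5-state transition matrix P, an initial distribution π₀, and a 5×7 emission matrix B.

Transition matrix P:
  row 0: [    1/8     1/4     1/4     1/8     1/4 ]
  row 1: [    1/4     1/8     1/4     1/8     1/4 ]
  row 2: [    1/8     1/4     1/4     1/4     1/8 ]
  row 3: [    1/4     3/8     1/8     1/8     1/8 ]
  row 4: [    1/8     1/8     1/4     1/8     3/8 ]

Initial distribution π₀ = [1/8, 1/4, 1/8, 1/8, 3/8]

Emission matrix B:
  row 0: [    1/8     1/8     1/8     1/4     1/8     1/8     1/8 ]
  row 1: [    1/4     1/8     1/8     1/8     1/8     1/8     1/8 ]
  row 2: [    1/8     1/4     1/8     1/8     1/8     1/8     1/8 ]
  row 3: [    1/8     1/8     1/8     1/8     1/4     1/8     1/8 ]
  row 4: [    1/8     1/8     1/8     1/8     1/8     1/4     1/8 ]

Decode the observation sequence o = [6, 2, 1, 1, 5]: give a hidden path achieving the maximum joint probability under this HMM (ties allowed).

t=0: δ = [1.562e-02, 3.125e-02, 1.562e-02, 1.562e-02, 4.688e-02]  (obs o_0=6)
t=1: δ = [9.766e-04, 7.324e-04, 1.465e-03, 7.324e-04, 2.197e-03]  ψ = [1, 3, 4, 4, 4]  (obs o_1=2)
t=2: δ = [3.433e-05, 4.578e-05, 1.373e-04, 4.578e-05, 1.030e-04]  ψ = [4, 2, 4, 2, 4]  (obs o_2=1)
t=3: δ = [2.146e-06, 4.292e-06, 8.583e-06, 4.292e-06, 4.828e-06]  ψ = [2, 2, 2, 2, 4]  (obs o_3=1)
t=4: δ = [1.341e-07, 2.682e-07, 2.682e-07, 2.682e-07, 4.526e-07]  ψ = [1, 2, 2, 2, 4]  (obs o_4=5)
backtrack: best end state = 4; path = [4, 4, 4, 4, 4]

path = [4, 4, 4, 4, 4]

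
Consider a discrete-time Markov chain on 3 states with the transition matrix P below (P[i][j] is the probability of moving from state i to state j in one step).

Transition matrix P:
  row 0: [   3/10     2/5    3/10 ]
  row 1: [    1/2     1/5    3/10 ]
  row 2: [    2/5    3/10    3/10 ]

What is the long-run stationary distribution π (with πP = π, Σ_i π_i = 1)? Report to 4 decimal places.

Balance equations π_j = Σ_i π_i·P[i][j]:
  π_0 = 3/10·π_0 + 1/2·π_1 + 2/5·π_2
  π_1 = 2/5·π_0 + 1/5·π_1 + 3/10·π_2
  normalize: π_0 + π_1 + π_2 = 1
Solving the linear system gives exactly π = [47/120, 37/120, 3/10].

π = [0.3917, 0.3083, 0.3000]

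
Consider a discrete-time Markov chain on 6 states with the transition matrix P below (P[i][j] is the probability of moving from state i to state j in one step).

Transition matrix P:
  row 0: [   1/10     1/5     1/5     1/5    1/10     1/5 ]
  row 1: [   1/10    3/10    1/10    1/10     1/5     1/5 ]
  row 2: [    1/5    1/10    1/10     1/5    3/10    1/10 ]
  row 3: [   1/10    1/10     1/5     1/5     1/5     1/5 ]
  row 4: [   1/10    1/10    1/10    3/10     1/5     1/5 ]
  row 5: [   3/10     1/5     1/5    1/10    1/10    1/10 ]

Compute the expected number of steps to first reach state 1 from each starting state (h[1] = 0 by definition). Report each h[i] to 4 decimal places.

First-step conditioning: h[1] = 0; for i ≠ 1, h[i] = 1 + Σ_k P[i][k]·h[k].
  h[0] = 1 + 1/10·h[0] + 1/5·h[2] + 1/5·h[3] + 1/10·h[4] + 1/5·h[5]
  h[2] = 1 + 1/5·h[0] + 1/10·h[2] + 1/5·h[3] + 3/10·h[4] + 1/10·h[5]
  h[3] = 1 + 1/10·h[0] + 1/5·h[2] + 1/5·h[3] + 1/5·h[4] + 1/5·h[5]
  h[4] = 1 + 1/10·h[0] + 1/10·h[2] + 3/10·h[3] + 1/5·h[4] + 1/5·h[5]
  h[5] = 1 + 3/10·h[0] + 1/5·h[2] + 1/10·h[3] + 1/10·h[4] + 1/10·h[5]
Solving the 5×5 linear system over states ≠ 1 gives exactly h = [54950/8039, 0, 61105/8039, 61055/8039, 61050/8039, 54395/8039] (h[1] = 0 is the target).

h = [6.8354, 0.0000, 7.6011, 7.5949, 7.5942, 6.7664]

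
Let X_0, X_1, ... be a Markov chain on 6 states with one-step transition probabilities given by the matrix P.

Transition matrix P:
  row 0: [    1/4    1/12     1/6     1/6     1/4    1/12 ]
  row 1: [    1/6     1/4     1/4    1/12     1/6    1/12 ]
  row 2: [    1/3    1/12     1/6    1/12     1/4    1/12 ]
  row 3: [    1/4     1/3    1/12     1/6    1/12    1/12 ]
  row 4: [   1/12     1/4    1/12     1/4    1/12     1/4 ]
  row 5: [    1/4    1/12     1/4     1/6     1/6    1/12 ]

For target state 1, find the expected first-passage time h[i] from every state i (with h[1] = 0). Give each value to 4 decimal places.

h = [6.4080, 0.0000, 6.5283, 4.9649, 5.3944, 6.5025]

First-step conditioning: h[1] = 0; for i ≠ 1, h[i] = 1 + Σ_k P[i][k]·h[k].
  h[0] = 1 + 1/4·h[0] + 1/6·h[2] + 1/6·h[3] + 1/4·h[4] + 1/12·h[5]
  h[2] = 1 + 1/3·h[0] + 1/6·h[2] + 1/12·h[3] + 1/4·h[4] + 1/12·h[5]
  h[3] = 1 + 1/4·h[0] + 1/12·h[2] + 1/6·h[3] + 1/12·h[4] + 1/12·h[5]
  h[4] = 1 + 1/12·h[0] + 1/12·h[2] + 1/4·h[3] + 1/12·h[4] + 1/4·h[5]
  h[5] = 1 + 1/4·h[0] + 1/4·h[2] + 1/6·h[3] + 1/6·h[4] + 1/12·h[5]
Solving the 5×5 linear system over states ≠ 1 gives exactly h = [8952/1397, 0, 9120/1397, 6936/1397, 7536/1397, 9084/1397] (h[1] = 0 is the target).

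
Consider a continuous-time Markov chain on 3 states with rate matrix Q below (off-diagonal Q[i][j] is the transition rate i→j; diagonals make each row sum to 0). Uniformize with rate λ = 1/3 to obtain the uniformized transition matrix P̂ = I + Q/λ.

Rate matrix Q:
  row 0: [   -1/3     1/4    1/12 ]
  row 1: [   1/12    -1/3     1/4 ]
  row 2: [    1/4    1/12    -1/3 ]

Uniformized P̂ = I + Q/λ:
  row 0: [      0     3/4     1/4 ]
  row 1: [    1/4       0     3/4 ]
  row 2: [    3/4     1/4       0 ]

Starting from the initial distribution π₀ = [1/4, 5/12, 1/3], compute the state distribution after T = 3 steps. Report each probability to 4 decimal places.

t=0: π = [0.2500, 0.4167, 0.3333]
t=1: π = [0.3542, 0.2708, 0.3750]
t=2: π = [0.3490, 0.3594, 0.2917]
t=3: π = [0.3086, 0.3346, 0.3568]

π = [0.3086, 0.3346, 0.3568]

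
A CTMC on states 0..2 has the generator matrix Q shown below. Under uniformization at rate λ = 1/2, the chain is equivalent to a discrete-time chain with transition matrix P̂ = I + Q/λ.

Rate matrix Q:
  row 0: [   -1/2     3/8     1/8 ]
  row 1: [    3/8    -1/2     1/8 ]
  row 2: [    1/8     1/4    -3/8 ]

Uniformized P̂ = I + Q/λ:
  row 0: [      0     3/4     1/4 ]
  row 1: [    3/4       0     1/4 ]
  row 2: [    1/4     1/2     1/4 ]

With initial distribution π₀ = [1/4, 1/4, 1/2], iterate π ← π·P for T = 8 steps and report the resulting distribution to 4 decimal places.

t=0: π = [0.2500, 0.2500, 0.5000]
t=1: π = [0.3125, 0.4375, 0.2500]
t=2: π = [0.3906, 0.3594, 0.2500]
t=3: π = [0.3320, 0.4180, 0.2500]
t=4: π = [0.3760, 0.3740, 0.2500]
t=5: π = [0.3430, 0.4070, 0.2500]
t=6: π = [0.3677, 0.3823, 0.2500]
t=7: π = [0.3492, 0.4008, 0.2500]
t=8: π = [0.3631, 0.3869, 0.2500]

π = [0.3631, 0.3869, 0.2500]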